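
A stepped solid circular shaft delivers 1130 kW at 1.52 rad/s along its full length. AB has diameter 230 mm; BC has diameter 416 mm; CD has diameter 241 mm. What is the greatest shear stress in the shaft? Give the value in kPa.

311000 kPa

ω = 1.52 rad/s, so T = P/ω = 1130×10³ / 1.520 = 743400 N·m.
Under the same torque, τ_max = 16T/(πd³) is largest where d is smallest — segment AB (d = 230 mm).
τ_max = 16·743400/(π·(0.230)³) = 3.112×10^8 Pa.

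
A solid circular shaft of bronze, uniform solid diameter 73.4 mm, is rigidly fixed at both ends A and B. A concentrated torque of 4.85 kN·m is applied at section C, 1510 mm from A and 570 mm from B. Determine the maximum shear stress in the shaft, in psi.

With uniform GJ and both ends fixed, compatibility θ_AC = θ_CB gives T_A·a = T_B·b, together with T_A + T_B = T₀.
T_A = T₀·b/(a+b) = 4850·570/2080 = 1329 N·m; T_B = 3521 N·m.
τ in each portion: τ_AC = 1.71×10^7 Pa, τ_CB = 4.53×10^7 Pa; maximum is in CB.
τ_max = T_CB·r/J = 3521·0.0367/2.85×10^-6 = 4.535×10^7 Pa.

6580 psi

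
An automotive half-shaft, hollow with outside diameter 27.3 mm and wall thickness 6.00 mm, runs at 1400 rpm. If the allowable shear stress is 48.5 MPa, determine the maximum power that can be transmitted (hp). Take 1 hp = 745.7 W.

J = π(d_o⁴ − d_i⁴)/32 = π(0.0273⁴ − 0.0153⁴)/32 = 4.915×10^-8 m⁴.
T_max = τ_allow·J/r = 4.85×10^7 × 4.915×10^-8 / 0.0137 = 174.6 N·m.
ω = 2π·1400/60 = 146.6 rad/s, so P_max = T_max·ω = 2.560×10^4 W.

34.3 hp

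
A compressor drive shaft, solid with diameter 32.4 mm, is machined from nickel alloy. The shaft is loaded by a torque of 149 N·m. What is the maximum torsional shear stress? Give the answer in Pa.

J = πd⁴/32 = π(0.0324)⁴/32 = 1.082×10^-7 m⁴.
τ_max = T·r/J = 149.0 × 0.0162 / 1.082×10^-7 = 2.231×10^7 Pa.

2.23e7 Pa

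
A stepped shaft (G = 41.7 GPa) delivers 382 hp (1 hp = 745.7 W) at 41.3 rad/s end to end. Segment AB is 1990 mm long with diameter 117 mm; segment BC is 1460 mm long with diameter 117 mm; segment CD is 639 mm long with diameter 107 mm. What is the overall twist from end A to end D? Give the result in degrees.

ω = 41.3 rad/s, so T = P/ω = 382×745.7 / 41.30 = 6897 N·m.
J_AB = π(0.117)⁴/32 = 1.84×10^-5 m⁴; J_BC = π(0.117)⁴/32 = 1.84×10^-5 m⁴; J_CD = π(0.107)⁴/32 = 1.29×10^-5 m⁴.
θ = (T/G)·Σ L_i/J_i = (6897/41.7×10⁹)·(1.99/1.84×10^-5 + 1.46/1.84×10^-5 + 0.639/1.29×10^-5) = 0.03923 rad.

2.25°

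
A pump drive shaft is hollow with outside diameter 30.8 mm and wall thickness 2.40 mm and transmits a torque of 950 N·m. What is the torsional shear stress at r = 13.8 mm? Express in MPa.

301 MPa

J = π(d_o⁴ − d_i⁴)/32 = π(0.0308⁴ − 0.0260⁴)/32 = 4.349×10^-8 m⁴.
Shear stress varies linearly with radius: τ = T·r/J = 950.0 × 0.0138 / 4.349×10^-8 = 3.015×10^8 Pa.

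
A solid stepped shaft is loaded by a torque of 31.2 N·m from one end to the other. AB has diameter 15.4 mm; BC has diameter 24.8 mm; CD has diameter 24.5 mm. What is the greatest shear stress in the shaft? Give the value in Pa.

Under the same torque, τ_max = 16T/(πd³) is largest where d is smallest — segment AB (d = 15.4 mm).
τ_max = 16·31.20/(π·(0.0154)³) = 4.351×10^7 Pa.

4.35e7 Pa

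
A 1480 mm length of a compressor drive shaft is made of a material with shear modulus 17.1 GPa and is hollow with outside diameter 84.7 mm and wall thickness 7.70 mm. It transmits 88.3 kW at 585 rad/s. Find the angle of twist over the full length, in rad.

ω = 585 rad/s, so T = P/ω = 88.3×10³ / 585.0 = 150.9 N·m.
J = π(d_o⁴ − d_i⁴)/32 = π(0.0847⁴ − 0.0693⁴)/32 = 2.789×10^-6 m⁴.
θ = T·L/(G·J) = 150.9 × 1.48 / (17.1×10⁹ × 2.789×10^-6) = 4.685×10^-3 rad.

0.00468 rad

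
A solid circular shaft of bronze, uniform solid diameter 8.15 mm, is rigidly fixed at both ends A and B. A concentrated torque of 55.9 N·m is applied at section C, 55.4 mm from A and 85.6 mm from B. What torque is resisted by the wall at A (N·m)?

33.9 N·m

With uniform GJ and both ends fixed, compatibility θ_AC = θ_CB gives T_A·a = T_B·b, together with T_A + T_B = T₀.
T_A = T₀·b/(a+b) = 55.90·85.6/141.0 = 33.94 N·m; T_B = 21.96 N·m.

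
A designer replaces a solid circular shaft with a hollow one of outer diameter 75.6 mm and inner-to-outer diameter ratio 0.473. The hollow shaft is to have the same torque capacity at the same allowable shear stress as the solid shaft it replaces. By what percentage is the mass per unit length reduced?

Equal τ_max and T ⇒ the solid shaft needs d_s³ = d_o³(1−k⁴), so d_s = 75.6·(1−0.473⁴)^(1/3) = 74.32 mm.
Area ratio A_h/A_s = d_o²(1−k²)/d_s² = (1−k²)/(1−k⁴)^(2/3) = 0.8033.
Mass saving = 1 − 0.8033 = 19.7 %.

19.7 %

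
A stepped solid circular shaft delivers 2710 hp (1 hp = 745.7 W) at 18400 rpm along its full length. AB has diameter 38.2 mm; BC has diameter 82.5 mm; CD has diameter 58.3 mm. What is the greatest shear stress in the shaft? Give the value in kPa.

ω = 2π·18400/60 = 1927 rad/s, so T = P/ω = 2710×745.7 / 1927 = 1049 N·m.
Under the same torque, τ_max = 16T/(πd³) is largest where d is smallest — segment AB (d = 38.2 mm).
τ_max = 16·1049/(π·(0.0382)³) = 9.582×10^7 Pa.

95800 kPa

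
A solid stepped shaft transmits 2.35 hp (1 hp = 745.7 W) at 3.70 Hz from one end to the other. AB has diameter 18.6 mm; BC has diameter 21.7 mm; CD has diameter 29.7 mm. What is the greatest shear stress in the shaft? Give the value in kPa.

59700 kPa

ω = 2π·3.70 = 23.25 rad/s, so T = P/ω = 2.35×745.7 / 23.25 = 75.38 N·m.
Under the same torque, τ_max = 16T/(πd³) is largest where d is smallest — segment AB (d = 18.6 mm).
τ_max = 16·75.38/(π·(0.0186)³) = 5.966×10^7 Pa.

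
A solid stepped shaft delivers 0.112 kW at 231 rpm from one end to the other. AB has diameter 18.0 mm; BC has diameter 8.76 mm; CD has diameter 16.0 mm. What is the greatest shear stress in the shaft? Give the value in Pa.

3.51e7 Pa

ω = 2π·231/60 = 24.19 rad/s, so T = P/ω = 0.112×10³ / 24.19 = 4.630 N·m.
Under the same torque, τ_max = 16T/(πd³) is largest where d is smallest — segment BC (d = 8.76 mm).
τ_max = 16·4.630/(π·(0.00876)³) = 3.508×10^7 Pa.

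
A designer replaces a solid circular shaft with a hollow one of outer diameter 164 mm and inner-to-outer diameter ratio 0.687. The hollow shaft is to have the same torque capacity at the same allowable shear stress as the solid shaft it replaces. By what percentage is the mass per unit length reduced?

37.5 %

Equal τ_max and T ⇒ the solid shaft needs d_s³ = d_o³(1−k⁴), so d_s = 164·(1−0.687⁴)^(1/3) = 150.8 mm.
Area ratio A_h/A_s = d_o²(1−k²)/d_s² = (1−k²)/(1−k⁴)^(2/3) = 0.6246.
Mass saving = 1 − 0.6246 = 37.5 %.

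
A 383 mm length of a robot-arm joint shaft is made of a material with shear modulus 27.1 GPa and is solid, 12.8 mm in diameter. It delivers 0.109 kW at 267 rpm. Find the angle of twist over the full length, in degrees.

ω = 2π·267/60 = 27.96 rad/s, so T = P/ω = 0.109×10³ / 27.96 = 3.898 N·m.
J = πd⁴/32 = π(0.0128)⁴/32 = 2.635×10^-9 m⁴.
θ = T·L/(G·J) = 3.898 × 0.383 / (27.1×10⁹ × 2.635×10^-9) = 0.02091 rad.

1.20°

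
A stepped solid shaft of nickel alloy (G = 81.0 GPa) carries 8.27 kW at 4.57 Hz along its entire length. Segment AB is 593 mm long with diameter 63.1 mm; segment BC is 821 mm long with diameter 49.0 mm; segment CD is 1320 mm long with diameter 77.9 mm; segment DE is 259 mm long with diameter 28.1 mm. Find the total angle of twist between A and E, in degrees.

ω = 2π·4.57 = 28.71 rad/s, so T = P/ω = 8.27×10³ / 28.71 = 288.0 N·m.
J_AB = π(0.0631)⁴/32 = 1.56×10^-6 m⁴; J_BC = π(0.0490)⁴/32 = 5.66×10^-7 m⁴; J_CD = π(0.0779)⁴/32 = 3.62×10^-6 m⁴; J_DE = π(0.0281)⁴/32 = 6.12×10^-8 m⁴.
θ = (T/G)·Σ L_i/J_i = (288.0/81.0×10⁹)·(0.593/1.56×10^-6 + 0.821/5.66×10^-7 + 1.32/3.62×10^-6 + 0.259/6.12×10^-8) = 0.02286 rad.

1.31°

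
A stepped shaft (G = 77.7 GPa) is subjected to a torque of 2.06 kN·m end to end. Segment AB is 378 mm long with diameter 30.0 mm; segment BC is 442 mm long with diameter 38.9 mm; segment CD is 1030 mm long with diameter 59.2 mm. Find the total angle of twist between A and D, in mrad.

201 mrad

J_AB = π(0.0300)⁴/32 = 7.95×10^-8 m⁴; J_BC = π(0.0389)⁴/32 = 2.25×10^-7 m⁴; J_CD = π(0.0592)⁴/32 = 1.21×10^-6 m⁴.
θ = (T/G)·Σ L_i/J_i = (2060/77.7×10⁹)·(0.378/7.95×10^-8 + 0.442/2.25×10^-7 + 1.03/1.21×10^-6) = 0.2008 rad.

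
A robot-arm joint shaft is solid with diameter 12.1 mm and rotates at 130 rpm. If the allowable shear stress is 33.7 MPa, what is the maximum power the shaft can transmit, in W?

160 W

J = πd⁴/32 = π(0.0121)⁴/32 = 2.104×10^-9 m⁴.
T_max = τ_allow·J/r = 3.37×10^7 × 2.104×10^-9 / 0.00605 = 11.72 N·m.
ω = 2π·130/60 = 13.61 rad/s, so P_max = T_max·ω = 159.6 W.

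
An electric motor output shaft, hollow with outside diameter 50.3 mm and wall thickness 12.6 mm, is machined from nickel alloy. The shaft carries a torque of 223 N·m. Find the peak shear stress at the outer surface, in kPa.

J = π(d_o⁴ − d_i⁴)/32 = π(0.0503⁴ − 0.0251⁴)/32 = 5.895×10^-7 m⁴.
τ_max = T·r/J = 223.0 × 0.0251 / 5.895×10^-7 = 9.514×10^6 Pa.

9510 kPa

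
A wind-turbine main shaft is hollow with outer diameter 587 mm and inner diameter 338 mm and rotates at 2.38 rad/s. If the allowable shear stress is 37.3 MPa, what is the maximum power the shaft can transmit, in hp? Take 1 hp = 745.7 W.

J = π(d_o⁴ − d_i⁴)/32 = π(0.587⁴ − 0.338⁴)/32 = 0.01037 m⁴.
T_max = τ_allow·J/r = 3.73×10^7 × 0.01037 / 0.293 = 1.318e6 N·m.
ω = 2.38 rad/s, so P_max = T_max·ω = 3.138×10^6 W.

4210 hp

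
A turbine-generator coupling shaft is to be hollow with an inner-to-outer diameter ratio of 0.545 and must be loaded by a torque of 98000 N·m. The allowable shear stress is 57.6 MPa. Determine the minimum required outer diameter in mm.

212 mm

For a hollow shaft with d_i/d_o = 0.545: τ_max = 16T/(π d_o³ (1−k⁴)), so d_o = [16T/(π τ_allow (1−k⁴))]^(1/3) = [16·98000/(π·5.76×10^7·0.9118)]^(1/3) = 0.2118 m.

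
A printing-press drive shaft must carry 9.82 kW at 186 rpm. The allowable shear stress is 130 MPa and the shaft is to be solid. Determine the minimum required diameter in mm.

ω = 2π·186/60 = 19.48 rad/s, so T = P/ω = 9.82×10³ / 19.48 = 504.2 N·m.
For a solid shaft τ_max = 16T/(πd³), so d = (16T/(π τ_allow))^(1/3) = (16·504.2/(π·1.30×10^8))^(1/3) = 0.02703 m.

27.0 mm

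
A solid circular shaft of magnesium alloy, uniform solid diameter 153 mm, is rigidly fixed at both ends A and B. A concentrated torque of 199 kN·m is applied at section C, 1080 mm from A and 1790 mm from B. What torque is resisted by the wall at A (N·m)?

With uniform GJ and both ends fixed, compatibility θ_AC = θ_CB gives T_A·a = T_B·b, together with T_A + T_B = T₀.
T_A = T₀·b/(a+b) = 199000·1790/2870 = 124100 N·m; T_B = 74890 N·m.

124000 N·m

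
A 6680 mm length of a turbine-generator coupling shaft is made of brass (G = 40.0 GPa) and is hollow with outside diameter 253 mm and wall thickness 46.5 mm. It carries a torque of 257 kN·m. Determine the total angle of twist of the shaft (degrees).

7.28°

J = π(d_o⁴ − d_i⁴)/32 = π(0.253⁴ − 0.160⁴)/32 = 3.379×10^-4 m⁴.
θ = T·L/(G·J) = 257000 × 6.68 / (40.0×10⁹ × 3.379×10^-4) = 0.1270 rad.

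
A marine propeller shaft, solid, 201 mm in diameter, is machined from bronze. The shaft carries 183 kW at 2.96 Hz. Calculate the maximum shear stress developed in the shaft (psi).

895 psi

ω = 2π·2.96 = 18.60 rad/s, so T = P/ω = 183×10³ / 18.60 = 9840 N·m.
J = πd⁴/32 = π(0.201)⁴/32 = 1.602×10^-4 m⁴.
τ_max = T·r/J = 9840 × 0.101 / 1.602×10^-4 = 6.171×10^6 Pa.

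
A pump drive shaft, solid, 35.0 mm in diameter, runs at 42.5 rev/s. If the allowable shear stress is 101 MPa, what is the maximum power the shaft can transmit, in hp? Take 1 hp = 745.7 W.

J = πd⁴/32 = π(0.0350)⁴/32 = 1.473×10^-7 m⁴.
T_max = τ_allow·J/r = 1.01×10^8 × 1.473×10^-7 / 0.0175 = 850.3 N·m.
ω = 2π·42.5 = 267.0 rad/s, so P_max = T_max·ω = 2.271×10^5 W.

304 hp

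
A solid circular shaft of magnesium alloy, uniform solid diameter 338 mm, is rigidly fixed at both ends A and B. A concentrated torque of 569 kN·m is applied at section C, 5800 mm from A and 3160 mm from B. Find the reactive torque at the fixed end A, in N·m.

201000 N·m

With uniform GJ and both ends fixed, compatibility θ_AC = θ_CB gives T_A·a = T_B·b, together with T_A + T_B = T₀.
T_A = T₀·b/(a+b) = 569000·3160/8960 = 200700 N·m; T_B = 368300 N·m.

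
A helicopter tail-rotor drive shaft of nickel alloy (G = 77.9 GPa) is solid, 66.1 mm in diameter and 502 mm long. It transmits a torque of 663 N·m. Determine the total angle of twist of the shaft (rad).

0.00228 rad

J = πd⁴/32 = π(0.0661)⁴/32 = 1.874×10^-6 m⁴.
θ = T·L/(G·J) = 663.0 × 0.502 / (77.9×10⁹ × 1.874×10^-6) = 2.280×10^-3 rad.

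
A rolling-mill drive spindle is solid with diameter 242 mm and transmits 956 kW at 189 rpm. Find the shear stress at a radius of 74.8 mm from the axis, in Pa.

1.07e7 Pa

ω = 2π·189/60 = 19.79 rad/s, so T = P/ω = 956×10³ / 19.79 = 48300 N·m.
J = πd⁴/32 = π(0.242)⁴/32 = 3.367×10^-4 m⁴.
Shear stress varies linearly with radius: τ = T·r/J = 48300 × 0.0748 / 3.367×10^-4 = 1.073×10^7 Pa.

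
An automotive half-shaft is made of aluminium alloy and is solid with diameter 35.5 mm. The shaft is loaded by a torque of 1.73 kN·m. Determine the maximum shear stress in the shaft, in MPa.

197 MPa

J = πd⁴/32 = π(0.0355)⁴/32 = 1.559×10^-7 m⁴.
τ_max = T·r/J = 1730 × 0.0177 / 1.559×10^-7 = 1.969×10^8 Pa.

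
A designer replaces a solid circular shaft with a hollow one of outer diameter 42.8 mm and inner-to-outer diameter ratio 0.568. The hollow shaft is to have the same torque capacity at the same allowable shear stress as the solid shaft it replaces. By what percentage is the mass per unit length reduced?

27.1 %

Equal τ_max and T ⇒ the solid shaft needs d_s³ = d_o³(1−k⁴), so d_s = 42.8·(1−0.568⁴)^(1/3) = 41.26 mm.
Area ratio A_h/A_s = d_o²(1−k²)/d_s² = (1−k²)/(1−k⁴)^(2/3) = 0.7289.
Mass saving = 1 − 0.7289 = 27.1 %.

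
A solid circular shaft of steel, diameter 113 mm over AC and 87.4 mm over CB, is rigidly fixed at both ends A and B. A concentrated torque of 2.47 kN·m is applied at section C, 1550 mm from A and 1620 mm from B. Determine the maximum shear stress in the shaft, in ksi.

Compatibility: T_A·a/J_AC = T_B·b/J_CB with T_A + T_B = T₀.
J_AC = 1.60×10^-5 m⁴, J_CB = 5.73×10^-6 m⁴, so T_A = T₀·(J_AC/a)/((J_AC/a)+(J_CB/b)) = 1840 N·m, T_B = 630.0 N·m.
τ in each portion: τ_AC = 6.49×10^6 Pa, τ_CB = 4.81×10^6 Pa; maximum is in AC.
τ_max = T_AC·r/J = 1840·0.0565/1.60×10^-5 = 6.495×10^6 Pa.

0.942 ksi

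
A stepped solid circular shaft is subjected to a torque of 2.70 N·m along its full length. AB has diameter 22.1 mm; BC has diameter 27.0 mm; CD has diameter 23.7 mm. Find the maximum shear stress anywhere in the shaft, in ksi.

0.185 ksi

Under the same torque, τ_max = 16T/(πd³) is largest where d is smallest — segment AB (d = 22.1 mm).
τ_max = 16·2.700/(π·(0.0221)³) = 1.274×10^6 Pa.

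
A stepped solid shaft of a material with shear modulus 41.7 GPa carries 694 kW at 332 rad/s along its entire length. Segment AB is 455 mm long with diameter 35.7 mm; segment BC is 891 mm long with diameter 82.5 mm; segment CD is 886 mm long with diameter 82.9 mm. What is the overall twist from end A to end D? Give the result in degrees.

9.31°

ω = 332 rad/s, so T = P/ω = 694×10³ / 332.0 = 2090 N·m.
J_AB = π(0.0357)⁴/32 = 1.59×10^-7 m⁴; J_BC = π(0.0825)⁴/32 = 4.55×10^-6 m⁴; J_CD = π(0.0829)⁴/32 = 4.64×10^-6 m⁴.
θ = (T/G)·Σ L_i/J_i = (2090/41.7×10⁹)·(0.455/1.59×10^-7 + 0.891/4.55×10^-6 + 0.886/4.64×10^-6) = 0.1624 rad.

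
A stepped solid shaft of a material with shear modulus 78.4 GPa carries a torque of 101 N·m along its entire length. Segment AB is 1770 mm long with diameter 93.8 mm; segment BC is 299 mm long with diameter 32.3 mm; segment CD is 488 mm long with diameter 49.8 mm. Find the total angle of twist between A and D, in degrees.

0.283°

J_AB = π(0.0938)⁴/32 = 7.60×10^-6 m⁴; J_BC = π(0.0323)⁴/32 = 1.07×10^-7 m⁴; J_CD = π(0.0498)⁴/32 = 6.04×10^-7 m⁴.
θ = (T/G)·Σ L_i/J_i = (101.0/78.4×10⁹)·(1.77/7.60×10^-6 + 0.299/1.07×10^-7 + 0.488/6.04×10^-7) = 4.946×10^-3 rad.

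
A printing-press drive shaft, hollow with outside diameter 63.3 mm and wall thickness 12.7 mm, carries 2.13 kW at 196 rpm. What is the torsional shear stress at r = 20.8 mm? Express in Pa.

ω = 2π·196/60 = 20.53 rad/s, so T = P/ω = 2.13×10³ / 20.53 = 103.8 N·m.
J = π(d_o⁴ − d_i⁴)/32 = π(0.0633⁴ − 0.0379⁴)/32 = 1.374×10^-6 m⁴.
Shear stress varies linearly with radius: τ = T·r/J = 103.8 × 0.0208 / 1.374×10^-6 = 1.571×10^6 Pa.

1.57e6 Pa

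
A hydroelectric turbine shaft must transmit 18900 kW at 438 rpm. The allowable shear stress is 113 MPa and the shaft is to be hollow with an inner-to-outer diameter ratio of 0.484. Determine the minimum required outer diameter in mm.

270 mm

ω = 2π·438/60 = 45.87 rad/s, so T = P/ω = 18900×10³ / 45.87 = 412100 N·m.
For a hollow shaft with d_i/d_o = 0.484: τ_max = 16T/(π d_o³ (1−k⁴)), so d_o = [16T/(π τ_allow (1−k⁴))]^(1/3) = [16·412100/(π·1.13×10^8·0.9451)]^(1/3) = 0.2698 m.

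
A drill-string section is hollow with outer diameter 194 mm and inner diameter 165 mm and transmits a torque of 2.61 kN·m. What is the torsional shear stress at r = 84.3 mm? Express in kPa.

J = π(d_o⁴ − d_i⁴)/32 = π(0.194⁴ − 0.165⁴)/32 = 6.629×10^-5 m⁴.
Shear stress varies linearly with radius: τ = T·r/J = 2610 × 0.0843 / 6.629×10^-5 = 3.319×10^6 Pa.

3320 kPa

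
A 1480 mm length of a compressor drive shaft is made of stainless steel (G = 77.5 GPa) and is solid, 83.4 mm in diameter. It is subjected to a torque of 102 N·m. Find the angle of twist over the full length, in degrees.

0.0235°

J = πd⁴/32 = π(0.0834)⁴/32 = 4.750×10^-6 m⁴.
θ = T·L/(G·J) = 102.0 × 1.48 / (77.5×10⁹ × 4.750×10^-6) = 4.101×10^-4 rad.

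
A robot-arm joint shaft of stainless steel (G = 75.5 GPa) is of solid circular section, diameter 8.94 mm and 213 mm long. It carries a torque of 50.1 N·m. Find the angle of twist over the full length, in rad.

J = πd⁴/32 = π(0.00894)⁴/32 = 6.271×10^-10 m⁴.
θ = T·L/(G·J) = 50.10 × 0.213 / (75.5×10⁹ × 6.271×10^-10) = 0.2254 rad.

0.225 rad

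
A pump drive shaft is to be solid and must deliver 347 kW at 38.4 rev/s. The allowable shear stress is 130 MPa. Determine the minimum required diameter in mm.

38.3 mm

ω = 2π·38.4 = 241.3 rad/s, so T = P/ω = 347×10³ / 241.3 = 1438 N·m.
For a solid shaft τ_max = 16T/(πd³), so d = (16T/(π τ_allow))^(1/3) = (16·1438/(π·1.30×10^8))^(1/3) = 0.03834 m.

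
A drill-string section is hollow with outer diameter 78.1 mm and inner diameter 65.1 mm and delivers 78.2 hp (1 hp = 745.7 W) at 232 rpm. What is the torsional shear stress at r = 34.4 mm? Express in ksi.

6.34 ksi

ω = 2π·232/60 = 24.29 rad/s, so T = P/ω = 78.2×745.7 / 24.29 = 2400 N·m.
J = π(d_o⁴ − d_i⁴)/32 = π(0.0781⁴ − 0.0651⁴)/32 = 1.889×10^-6 m⁴.
Shear stress varies linearly with radius: τ = T·r/J = 2400 × 0.0344 / 1.889×10^-6 = 4.370×10^7 Pa.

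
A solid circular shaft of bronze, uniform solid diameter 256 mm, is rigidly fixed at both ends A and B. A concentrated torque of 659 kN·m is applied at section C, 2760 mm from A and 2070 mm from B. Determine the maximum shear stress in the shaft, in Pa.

1.14e8 Pa

With uniform GJ and both ends fixed, compatibility θ_AC = θ_CB gives T_A·a = T_B·b, together with T_A + T_B = T₀.
T_A = T₀·b/(a+b) = 659000·2070/4830 = 282400 N·m; T_B = 376600 N·m.
τ in each portion: τ_AC = 8.57×10^7 Pa, τ_CB = 1.14×10^8 Pa; maximum is in CB.
τ_max = T_CB·r/J = 376600·0.128/4.22×10^-4 = 1.143×10^8 Pa.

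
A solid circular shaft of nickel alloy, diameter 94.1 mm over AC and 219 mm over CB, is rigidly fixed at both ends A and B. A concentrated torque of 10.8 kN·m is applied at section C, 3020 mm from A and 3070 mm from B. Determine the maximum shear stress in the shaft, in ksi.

Compatibility: T_A·a/J_AC = T_B·b/J_CB with T_A + T_B = T₀.
J_AC = 7.70×10^-6 m⁴, J_CB = 2.26×10^-4 m⁴, so T_A = T₀·(J_AC/a)/((J_AC/a)+(J_CB/b)) = 361.7 N·m, T_B = 10440 N·m.
τ in each portion: τ_AC = 2.21×10^6 Pa, τ_CB = 5.06×10^6 Pa; maximum is in CB.
τ_max = T_CB·r/J = 10440·0.110/2.26×10^-4 = 5.061×10^6 Pa.

0.734 ksi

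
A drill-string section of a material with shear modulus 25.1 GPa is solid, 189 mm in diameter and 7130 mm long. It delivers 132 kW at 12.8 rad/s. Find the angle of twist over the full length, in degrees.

1.34°

ω = 12.8 rad/s, so T = P/ω = 132×10³ / 12.80 = 10310 N·m.
J = πd⁴/32 = π(0.189)⁴/32 = 1.253×10^-4 m⁴.
θ = T·L/(G·J) = 10310 × 7.13 / (25.1×10⁹ × 1.253×10^-4) = 0.02338 rad.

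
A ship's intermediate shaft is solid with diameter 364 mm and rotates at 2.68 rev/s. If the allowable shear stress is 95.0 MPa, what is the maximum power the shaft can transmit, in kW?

J = πd⁴/32 = π(0.364)⁴/32 = 1.723×10^-3 m⁴.
T_max = τ_allow·J/r = 9.50×10^7 × 1.723×10^-3 / 0.182 = 899600 N·m.
ω = 2π·2.68 = 16.84 rad/s, so P_max = T_max·ω = 1.515×10^7 W.

15100 kW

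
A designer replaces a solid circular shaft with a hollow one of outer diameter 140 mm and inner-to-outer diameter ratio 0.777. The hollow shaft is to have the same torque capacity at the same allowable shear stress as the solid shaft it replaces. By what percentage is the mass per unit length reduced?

Equal τ_max and T ⇒ the solid shaft needs d_s³ = d_o³(1−k⁴), so d_s = 140·(1−0.777⁴)^(1/3) = 120.4 mm.
Area ratio A_h/A_s = d_o²(1−k²)/d_s² = (1−k²)/(1−k⁴)^(2/3) = 0.5361.
Mass saving = 1 − 0.5361 = 46.4 %.

46.4 %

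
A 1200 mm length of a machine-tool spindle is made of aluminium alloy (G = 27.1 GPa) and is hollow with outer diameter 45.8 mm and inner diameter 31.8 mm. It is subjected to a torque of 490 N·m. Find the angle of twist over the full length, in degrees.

3.75°

J = π(d_o⁴ − d_i⁴)/32 = π(0.0458⁴ − 0.0318⁴)/32 = 3.316×10^-7 m⁴.
θ = T·L/(G·J) = 490.0 × 1.20 / (27.1×10⁹ × 3.316×10^-7) = 0.06544 rad.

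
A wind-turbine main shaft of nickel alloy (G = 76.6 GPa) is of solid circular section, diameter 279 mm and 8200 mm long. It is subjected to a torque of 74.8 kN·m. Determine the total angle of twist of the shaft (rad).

J = πd⁴/32 = π(0.279)⁴/32 = 5.949×10^-4 m⁴.
θ = T·L/(G·J) = 74800 × 8.20 / (76.6×10⁹ × 5.949×10^-4) = 0.01346 rad.

0.0135 rad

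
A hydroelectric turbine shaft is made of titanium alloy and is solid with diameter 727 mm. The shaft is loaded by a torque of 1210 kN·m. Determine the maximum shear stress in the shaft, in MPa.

16.0 MPa

J = πd⁴/32 = π(0.727)⁴/32 = 0.02742 m⁴.
τ_max = T·r/J = 1.210e6 × 0.363 / 0.02742 = 1.604×10^7 Pa.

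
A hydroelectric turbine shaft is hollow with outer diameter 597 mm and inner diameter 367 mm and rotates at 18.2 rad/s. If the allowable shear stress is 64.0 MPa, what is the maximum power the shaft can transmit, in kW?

41700 kW

J = π(d_o⁴ − d_i⁴)/32 = π(0.597⁴ − 0.367⁴)/32 = 0.01069 m⁴.
T_max = τ_allow·J/r = 6.40×10^7 × 0.01069 / 0.298 = 2.292e6 N·m.
ω = 18.2 rad/s, so P_max = T_max·ω = 4.171×10^7 W.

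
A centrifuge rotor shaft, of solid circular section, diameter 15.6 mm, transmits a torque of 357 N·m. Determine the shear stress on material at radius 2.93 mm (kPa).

180000 kPa

J = πd⁴/32 = π(0.0156)⁴/32 = 5.814×10^-9 m⁴.
Shear stress varies linearly with radius: τ = T·r/J = 357.0 × 0.00293 / 5.814×10^-9 = 1.799×10^8 Pa.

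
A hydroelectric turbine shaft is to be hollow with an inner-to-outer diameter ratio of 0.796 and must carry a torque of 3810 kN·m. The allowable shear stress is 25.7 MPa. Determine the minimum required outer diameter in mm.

1080 mm

For a hollow shaft with d_i/d_o = 0.796: τ_max = 16T/(π d_o³ (1−k⁴)), so d_o = [16T/(π τ_allow (1−k⁴))]^(1/3) = [16·3.810e6/(π·2.57×10^7·0.5985)]^(1/3) = 1.081 m.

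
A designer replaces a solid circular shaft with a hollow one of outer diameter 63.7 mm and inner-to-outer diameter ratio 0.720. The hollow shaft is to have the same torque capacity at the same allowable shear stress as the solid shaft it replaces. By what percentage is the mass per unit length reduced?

40.7 %

Equal τ_max and T ⇒ the solid shaft needs d_s³ = d_o³(1−k⁴), so d_s = 63.7·(1−0.720⁴)^(1/3) = 57.39 mm.
Area ratio A_h/A_s = d_o²(1−k²)/d_s² = (1−k²)/(1−k⁴)^(2/3) = 0.5933.
Mass saving = 1 − 0.5933 = 40.7 %.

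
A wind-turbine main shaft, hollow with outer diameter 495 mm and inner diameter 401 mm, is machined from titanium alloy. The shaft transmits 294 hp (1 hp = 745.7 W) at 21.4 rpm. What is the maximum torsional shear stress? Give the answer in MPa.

7.22 MPa

ω = 2π·21.4/60 = 2.241 rad/s, so T = P/ω = 294×745.7 / 2.241 = 97830 N·m.
J = π(d_o⁴ − d_i⁴)/32 = π(0.495⁴ − 0.401⁴)/32 = 3.356×10^-3 m⁴.
τ_max = T·r/J = 97830 × 0.247 / 3.356×10^-3 = 7.216×10^6 Pa.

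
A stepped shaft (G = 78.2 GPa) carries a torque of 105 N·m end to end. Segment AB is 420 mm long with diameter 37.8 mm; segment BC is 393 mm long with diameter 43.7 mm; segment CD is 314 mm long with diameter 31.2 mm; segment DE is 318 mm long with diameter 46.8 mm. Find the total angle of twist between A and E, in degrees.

0.557°

J_AB = π(0.0378)⁴/32 = 2.00×10^-7 m⁴; J_BC = π(0.0437)⁴/32 = 3.58×10^-7 m⁴; J_CD = π(0.0312)⁴/32 = 9.30×10^-8 m⁴; J_DE = π(0.0468)⁴/32 = 4.71×10^-7 m⁴.
θ = (T/G)·Σ L_i/J_i = (105.0/78.2×10⁹)·(0.420/2.00×10^-7 + 0.393/3.58×10^-7 + 0.314/9.30×10^-8 + 0.318/4.71×10^-7) = 9.726×10^-3 rad.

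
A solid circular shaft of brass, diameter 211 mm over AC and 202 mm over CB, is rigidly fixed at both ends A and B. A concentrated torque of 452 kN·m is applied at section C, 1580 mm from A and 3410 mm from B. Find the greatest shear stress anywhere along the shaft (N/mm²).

176 N/mm²

Compatibility: T_A·a/J_AC = T_B·b/J_CB with T_A + T_B = T₀.
J_AC = 1.95×10^-4 m⁴, J_CB = 1.63×10^-4 m⁴, so T_A = T₀·(J_AC/a)/((J_AC/a)+(J_CB/b)) = 325400 N·m, T_B = 126600 N·m.
τ in each portion: τ_AC = 1.76×10^8 Pa, τ_CB = 7.82×10^7 Pa; maximum is in AC.
τ_max = T_AC·r/J = 325400·0.105/1.95×10^-4 = 1.764×10^8 Pa.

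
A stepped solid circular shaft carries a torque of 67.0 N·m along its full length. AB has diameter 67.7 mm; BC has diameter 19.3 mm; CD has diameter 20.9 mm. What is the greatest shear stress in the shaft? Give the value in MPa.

Under the same torque, τ_max = 16T/(πd³) is largest where d is smallest — segment BC (d = 19.3 mm).
τ_max = 16·67.00/(π·(0.0193)³) = 4.746×10^7 Pa.

47.5 MPa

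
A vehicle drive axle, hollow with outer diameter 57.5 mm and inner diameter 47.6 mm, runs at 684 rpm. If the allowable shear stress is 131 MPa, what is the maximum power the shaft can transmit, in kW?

J = π(d_o⁴ − d_i⁴)/32 = π(0.0575⁴ − 0.0476⁴)/32 = 5.692×10^-7 m⁴.
T_max = τ_allow·J/r = 1.31×10^8 × 5.692×10^-7 / 0.0288 = 2593 N·m.
ω = 2π·684/60 = 71.63 rad/s, so P_max = T_max·ω = 1.858×10^5 W.

186 kW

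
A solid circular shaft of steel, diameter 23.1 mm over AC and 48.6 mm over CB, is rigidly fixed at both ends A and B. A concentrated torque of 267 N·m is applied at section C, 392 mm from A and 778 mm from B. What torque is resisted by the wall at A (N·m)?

24.6 N·m

Compatibility: T_A·a/J_AC = T_B·b/J_CB with T_A + T_B = T₀.
J_AC = 2.80×10^-8 m⁴, J_CB = 5.48×10^-7 m⁴, so T_A = T₀·(J_AC/a)/((J_AC/a)+(J_CB/b)) = 24.56 N·m, T_B = 242.4 N·m.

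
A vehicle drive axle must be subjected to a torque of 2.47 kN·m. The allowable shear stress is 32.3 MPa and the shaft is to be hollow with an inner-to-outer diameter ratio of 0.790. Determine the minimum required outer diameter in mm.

For a hollow shaft with d_i/d_o = 0.790: τ_max = 16T/(π d_o³ (1−k⁴)), so d_o = [16T/(π τ_allow (1−k⁴))]^(1/3) = [16·2470/(π·3.23×10^7·0.6105)]^(1/3) = 0.08608 m.

86.1 mm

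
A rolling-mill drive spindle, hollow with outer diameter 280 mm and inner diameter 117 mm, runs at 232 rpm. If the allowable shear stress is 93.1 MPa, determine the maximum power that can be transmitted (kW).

J = π(d_o⁴ − d_i⁴)/32 = π(0.280⁴ − 0.117⁴)/32 = 5.850×10^-4 m⁴.
T_max = τ_allow·J/r = 9.31×10^7 × 5.850×10^-4 / 0.140 = 389100 N·m.
ω = 2π·232/60 = 24.29 rad/s, so P_max = T_max·ω = 9.452×10^6 W.

9450 kW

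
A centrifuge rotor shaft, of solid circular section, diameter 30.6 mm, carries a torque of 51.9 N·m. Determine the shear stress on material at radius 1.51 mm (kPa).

J = πd⁴/32 = π(0.0306)⁴/32 = 8.608×10^-8 m⁴.
Shear stress varies linearly with radius: τ = T·r/J = 51.90 × 0.00151 / 8.608×10^-8 = 9.105×10^5 Pa.

910 kPa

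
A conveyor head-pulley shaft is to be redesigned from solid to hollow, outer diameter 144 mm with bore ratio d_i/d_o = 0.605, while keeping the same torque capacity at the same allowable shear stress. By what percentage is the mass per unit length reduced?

Equal τ_max and T ⇒ the solid shaft needs d_s³ = d_o³(1−k⁴), so d_s = 144·(1−0.605⁴)^(1/3) = 137.3 mm.
Area ratio A_h/A_s = d_o²(1−k²)/d_s² = (1−k²)/(1−k⁴)^(2/3) = 0.6978.
Mass saving = 1 − 0.6978 = 30.2 %.

30.2 %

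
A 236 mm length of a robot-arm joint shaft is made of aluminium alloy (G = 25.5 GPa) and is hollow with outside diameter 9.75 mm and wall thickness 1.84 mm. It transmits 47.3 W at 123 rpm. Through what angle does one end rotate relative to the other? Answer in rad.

ω = 2π·123/60 = 12.88 rad/s, so T = P/ω = 47.3 / 12.88 = 3.672 N·m.
J = π(d_o⁴ − d_i⁴)/32 = π(0.00975⁴ − 0.00607⁴)/32 = 7.539×10^-10 m⁴.
θ = T·L/(G·J) = 3.672 × 0.236 / (25.5×10⁹ × 7.539×10^-10) = 0.04508 rad.

0.0451 rad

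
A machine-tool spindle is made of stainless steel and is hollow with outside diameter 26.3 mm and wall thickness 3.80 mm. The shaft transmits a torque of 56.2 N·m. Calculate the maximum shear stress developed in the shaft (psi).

J = π(d_o⁴ − d_i⁴)/32 = π(0.0263⁴ − 0.0187⁴)/32 = 3.497×10^-8 m⁴.
τ_max = T·r/J = 56.20 × 0.0132 / 3.497×10^-8 = 2.114×10^7 Pa.

3070 psi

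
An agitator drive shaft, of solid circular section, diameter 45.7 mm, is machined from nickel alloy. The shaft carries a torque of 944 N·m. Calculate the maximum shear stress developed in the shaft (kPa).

50400 kPa

J = πd⁴/32 = π(0.0457)⁴/32 = 4.282×10^-7 m⁴.
τ_max = T·r/J = 944.0 × 0.0229 / 4.282×10^-7 = 5.037×10^7 Pa.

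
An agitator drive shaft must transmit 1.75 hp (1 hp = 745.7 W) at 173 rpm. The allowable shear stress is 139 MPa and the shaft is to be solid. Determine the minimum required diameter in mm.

13.8 mm

ω = 2π·173/60 = 18.12 rad/s, so T = P/ω = 1.75×745.7 / 18.12 = 72.03 N·m.
For a solid shaft τ_max = 16T/(πd³), so d = (16T/(π τ_allow))^(1/3) = (16·72.03/(π·1.39×10^8))^(1/3) = 0.01382 m.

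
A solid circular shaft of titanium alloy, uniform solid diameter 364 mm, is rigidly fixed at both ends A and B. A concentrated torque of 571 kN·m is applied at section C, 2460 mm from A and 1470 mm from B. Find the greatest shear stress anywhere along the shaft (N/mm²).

37.7 N/mm²

With uniform GJ and both ends fixed, compatibility θ_AC = θ_CB gives T_A·a = T_B·b, together with T_A + T_B = T₀.
T_A = T₀·b/(a+b) = 571000·1470/3930 = 213600 N·m; T_B = 357400 N·m.
τ in each portion: τ_AC = 2.26×10^7 Pa, τ_CB = 3.77×10^7 Pa; maximum is in CB.
τ_max = T_CB·r/J = 357400·0.182/1.72×10^-3 = 3.774×10^7 Pa.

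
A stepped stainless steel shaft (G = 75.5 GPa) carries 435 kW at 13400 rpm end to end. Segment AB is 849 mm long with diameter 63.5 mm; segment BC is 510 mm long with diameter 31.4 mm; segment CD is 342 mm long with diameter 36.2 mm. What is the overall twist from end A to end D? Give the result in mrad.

ω = 2π·13400/60 = 1403 rad/s, so T = P/ω = 435×10³ / 1403 = 310.0 N·m.
J_AB = π(0.0635)⁴/32 = 1.60×10^-6 m⁴; J_BC = π(0.0314)⁴/32 = 9.54×10^-8 m⁴; J_CD = π(0.0362)⁴/32 = 1.69×10^-7 m⁴.
θ = (T/G)·Σ L_i/J_i = (310.0/75.5×10⁹)·(0.849/1.60×10^-6 + 0.510/9.54×10^-8 + 0.342/1.69×10^-7) = 0.03245 rad.

32.5 mrad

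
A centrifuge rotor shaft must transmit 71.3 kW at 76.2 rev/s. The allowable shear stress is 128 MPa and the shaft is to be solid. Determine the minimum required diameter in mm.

ω = 2π·76.2 = 478.8 rad/s, so T = P/ω = 71.3×10³ / 478.8 = 148.9 N·m.
For a solid shaft τ_max = 16T/(πd³), so d = (16T/(π τ_allow))^(1/3) = (16·148.9/(π·1.28×10^8))^(1/3) = 0.01810 m.

18.1 mm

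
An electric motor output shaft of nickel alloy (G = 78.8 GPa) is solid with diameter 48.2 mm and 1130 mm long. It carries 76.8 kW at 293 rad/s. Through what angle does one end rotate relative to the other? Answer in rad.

ω = 293 rad/s, so T = P/ω = 76.8×10³ / 293.0 = 262.1 N·m.
J = πd⁴/32 = π(0.0482)⁴/32 = 5.299×10^-7 m⁴.
θ = T·L/(G·J) = 262.1 × 1.13 / (78.8×10⁹ × 5.299×10^-7) = 7.093×10^-3 rad.

0.00709 rad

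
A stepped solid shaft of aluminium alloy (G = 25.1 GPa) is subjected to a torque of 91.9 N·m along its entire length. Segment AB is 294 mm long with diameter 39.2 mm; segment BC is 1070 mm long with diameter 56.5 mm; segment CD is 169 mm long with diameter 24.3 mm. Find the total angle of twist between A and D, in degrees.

J_AB = π(0.0392)⁴/32 = 2.32×10^-7 m⁴; J_BC = π(0.0565)⁴/32 = 1.00×10^-6 m⁴; J_CD = π(0.0243)⁴/32 = 3.42×10^-8 m⁴.
θ = (T/G)·Σ L_i/J_i = (91.90/25.1×10⁹)·(0.294/2.32×10^-7 + 1.07/1.00×10^-6 + 0.169/3.42×10^-8) = 0.02664 rad.

1.53°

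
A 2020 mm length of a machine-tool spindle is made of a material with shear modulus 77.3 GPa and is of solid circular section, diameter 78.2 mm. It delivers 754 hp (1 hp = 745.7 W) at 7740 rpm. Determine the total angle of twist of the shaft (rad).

ω = 2π·7740/60 = 810.5 rad/s, so T = P/ω = 754×745.7 / 810.5 = 693.7 N·m.
J = πd⁴/32 = π(0.0782)⁴/32 = 3.671×10^-6 m⁴.
θ = T·L/(G·J) = 693.7 × 2.02 / (77.3×10⁹ × 3.671×10^-6) = 4.938×10^-3 rad.

0.00494 rad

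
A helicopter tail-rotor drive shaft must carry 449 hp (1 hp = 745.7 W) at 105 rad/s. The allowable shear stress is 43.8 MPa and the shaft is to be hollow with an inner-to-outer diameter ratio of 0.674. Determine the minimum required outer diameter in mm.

77.6 mm

ω = 105 rad/s, so T = P/ω = 449×745.7 / 105.0 = 3189 N·m.
For a hollow shaft with d_i/d_o = 0.674: τ_max = 16T/(π d_o³ (1−k⁴)), so d_o = [16T/(π τ_allow (1−k⁴))]^(1/3) = [16·3189/(π·4.38×10^7·0.7936)]^(1/3) = 0.07759 m.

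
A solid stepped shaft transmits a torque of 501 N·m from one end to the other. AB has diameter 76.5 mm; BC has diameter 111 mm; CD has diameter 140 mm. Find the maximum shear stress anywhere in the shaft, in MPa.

5.70 MPa

Under the same torque, τ_max = 16T/(πd³) is largest where d is smallest — segment AB (d = 76.5 mm).
τ_max = 16·501.0/(π·(0.0765)³) = 5.699×10^6 Pa.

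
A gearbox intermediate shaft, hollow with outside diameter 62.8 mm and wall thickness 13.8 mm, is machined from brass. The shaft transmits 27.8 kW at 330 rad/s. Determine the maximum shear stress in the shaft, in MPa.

1.92 MPa

ω = 330 rad/s, so T = P/ω = 27.8×10³ / 330.0 = 84.24 N·m.
J = π(d_o⁴ − d_i⁴)/32 = π(0.0628⁴ − 0.0352⁴)/32 = 1.376×10^-6 m⁴.
τ_max = T·r/J = 84.24 × 0.0314 / 1.376×10^-6 = 1.922×10^6 Pa.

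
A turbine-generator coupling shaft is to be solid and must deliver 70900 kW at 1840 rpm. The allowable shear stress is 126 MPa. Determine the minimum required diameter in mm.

ω = 2π·1840/60 = 192.7 rad/s, so T = P/ω = 70900×10³ / 192.7 = 368000 N·m.
For a solid shaft τ_max = 16T/(πd³), so d = (16T/(π τ_allow))^(1/3) = (16·368000/(π·1.26×10^8))^(1/3) = 0.2459 m.

246 mm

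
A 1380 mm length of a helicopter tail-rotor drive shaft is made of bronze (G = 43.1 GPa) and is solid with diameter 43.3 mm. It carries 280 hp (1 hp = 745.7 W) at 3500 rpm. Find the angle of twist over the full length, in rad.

0.0529 rad

ω = 2π·3500/60 = 366.5 rad/s, so T = P/ω = 280×745.7 / 366.5 = 569.7 N·m.
J = πd⁴/32 = π(0.0433)⁴/32 = 3.451×10^-7 m⁴.
θ = T·L/(G·J) = 569.7 × 1.38 / (43.1×10⁹ × 3.451×10^-7) = 0.05285 rad.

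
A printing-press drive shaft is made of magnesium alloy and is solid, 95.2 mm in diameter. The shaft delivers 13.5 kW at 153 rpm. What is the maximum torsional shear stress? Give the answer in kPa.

ω = 2π·153/60 = 16.02 rad/s, so T = P/ω = 13.5×10³ / 16.02 = 842.6 N·m.
J = πd⁴/32 = π(0.0952)⁴/32 = 8.064×10^-6 m⁴.
τ_max = T·r/J = 842.6 × 0.0476 / 8.064×10^-6 = 4.974×10^6 Pa.

4970 kPa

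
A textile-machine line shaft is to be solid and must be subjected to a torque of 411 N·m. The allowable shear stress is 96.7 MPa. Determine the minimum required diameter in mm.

For a solid shaft τ_max = 16T/(πd³), so d = (16T/(π τ_allow))^(1/3) = (16·411.0/(π·9.67×10^7))^(1/3) = 0.02787 m.

27.9 mm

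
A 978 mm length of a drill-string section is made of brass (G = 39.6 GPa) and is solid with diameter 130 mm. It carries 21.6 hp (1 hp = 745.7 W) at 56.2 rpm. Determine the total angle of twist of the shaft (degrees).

0.138°

ω = 2π·56.2/60 = 5.885 rad/s, so T = P/ω = 21.6×745.7 / 5.885 = 2737 N·m.
J = πd⁴/32 = π(0.130)⁴/32 = 2.804×10^-5 m⁴.
θ = T·L/(G·J) = 2737 × 0.978 / (39.6×10⁹ × 2.804×10^-5) = 2.411×10^-3 rad.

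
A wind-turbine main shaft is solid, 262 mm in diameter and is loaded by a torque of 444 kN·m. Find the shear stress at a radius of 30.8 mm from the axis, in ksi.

J = πd⁴/32 = π(0.262)⁴/32 = 4.626×10^-4 m⁴.
Shear stress varies linearly with radius: τ = T·r/J = 444000 × 0.0308 / 4.626×10^-4 = 2.956×10^7 Pa.

4.29 ksi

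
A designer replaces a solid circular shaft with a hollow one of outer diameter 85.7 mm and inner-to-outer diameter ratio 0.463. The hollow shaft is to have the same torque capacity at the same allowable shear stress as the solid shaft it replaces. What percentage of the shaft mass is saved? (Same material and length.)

Equal τ_max and T ⇒ the solid shaft needs d_s³ = d_o³(1−k⁴), so d_s = 85.7·(1−0.463⁴)^(1/3) = 84.37 mm.
Area ratio A_h/A_s = d_o²(1−k²)/d_s² = (1−k²)/(1−k⁴)^(2/3) = 0.8107.
Mass saving = 1 − 0.8107 = 18.9 %.

18.9 %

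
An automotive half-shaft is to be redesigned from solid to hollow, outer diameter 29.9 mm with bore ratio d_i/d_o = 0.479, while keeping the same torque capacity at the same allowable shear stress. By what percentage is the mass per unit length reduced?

Equal τ_max and T ⇒ the solid shaft needs d_s³ = d_o³(1−k⁴), so d_s = 29.9·(1−0.479⁴)^(1/3) = 29.37 mm.
Area ratio A_h/A_s = d_o²(1−k²)/d_s² = (1−k²)/(1−k⁴)^(2/3) = 0.7988.
Mass saving = 1 − 0.7988 = 20.1 %.

20.1 %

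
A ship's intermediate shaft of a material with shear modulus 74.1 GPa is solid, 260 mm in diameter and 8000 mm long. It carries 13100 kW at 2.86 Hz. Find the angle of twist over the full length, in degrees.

10.1°

ω = 2π·2.86 = 17.97 rad/s, so T = P/ω = 13100×10³ / 17.97 = 729000 N·m.
J = πd⁴/32 = π(0.260)⁴/32 = 4.486×10^-4 m⁴.
θ = T·L/(G·J) = 729000 × 8.00 / (74.1×10⁹ × 4.486×10^-4) = 0.1754 rad.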